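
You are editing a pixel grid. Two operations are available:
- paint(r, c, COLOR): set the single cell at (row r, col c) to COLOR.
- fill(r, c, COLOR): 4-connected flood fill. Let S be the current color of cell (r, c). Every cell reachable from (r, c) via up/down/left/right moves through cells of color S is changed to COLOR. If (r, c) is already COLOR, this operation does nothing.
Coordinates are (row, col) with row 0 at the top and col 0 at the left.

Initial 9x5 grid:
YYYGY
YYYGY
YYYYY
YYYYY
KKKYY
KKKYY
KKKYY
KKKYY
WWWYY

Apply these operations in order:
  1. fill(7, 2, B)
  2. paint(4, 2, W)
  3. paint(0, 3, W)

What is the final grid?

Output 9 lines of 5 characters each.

After op 1 fill(7,2,B) [12 cells changed]:
YYYGY
YYYGY
YYYYY
YYYYY
BBBYY
BBBYY
BBBYY
BBBYY
WWWYY
After op 2 paint(4,2,W):
YYYGY
YYYGY
YYYYY
YYYYY
BBWYY
BBBYY
BBBYY
BBBYY
WWWYY
After op 3 paint(0,3,W):
YYYWY
YYYGY
YYYYY
YYYYY
BBWYY
BBBYY
BBBYY
BBBYY
WWWYY

Answer: YYYWY
YYYGY
YYYYY
YYYYY
BBWYY
BBBYY
BBBYY
BBBYY
WWWYY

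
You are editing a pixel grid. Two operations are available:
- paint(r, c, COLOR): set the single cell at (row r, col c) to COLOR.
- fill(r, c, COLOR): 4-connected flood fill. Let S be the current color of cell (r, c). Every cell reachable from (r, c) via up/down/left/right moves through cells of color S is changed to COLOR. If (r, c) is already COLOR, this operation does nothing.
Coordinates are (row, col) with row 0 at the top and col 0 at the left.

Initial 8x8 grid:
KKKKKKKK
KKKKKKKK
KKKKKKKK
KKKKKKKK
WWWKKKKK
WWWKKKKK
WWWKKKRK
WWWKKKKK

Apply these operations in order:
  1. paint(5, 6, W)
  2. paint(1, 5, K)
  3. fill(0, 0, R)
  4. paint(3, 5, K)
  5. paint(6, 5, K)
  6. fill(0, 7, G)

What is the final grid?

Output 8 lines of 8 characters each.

Answer: GGGGGGGG
GGGGGGGG
GGGGGGGG
GGGGGKGG
WWWGGGGG
WWWGGGWG
WWWGGKGG
WWWGGGGG

Derivation:
After op 1 paint(5,6,W):
KKKKKKKK
KKKKKKKK
KKKKKKKK
KKKKKKKK
WWWKKKKK
WWWKKKWK
WWWKKKRK
WWWKKKKK
After op 2 paint(1,5,K):
KKKKKKKK
KKKKKKKK
KKKKKKKK
KKKKKKKK
WWWKKKKK
WWWKKKWK
WWWKKKRK
WWWKKKKK
After op 3 fill(0,0,R) [50 cells changed]:
RRRRRRRR
RRRRRRRR
RRRRRRRR
RRRRRRRR
WWWRRRRR
WWWRRRWR
WWWRRRRR
WWWRRRRR
After op 4 paint(3,5,K):
RRRRRRRR
RRRRRRRR
RRRRRRRR
RRRRRKRR
WWWRRRRR
WWWRRRWR
WWWRRRRR
WWWRRRRR
After op 5 paint(6,5,K):
RRRRRRRR
RRRRRRRR
RRRRRRRR
RRRRRKRR
WWWRRRRR
WWWRRRWR
WWWRRKRR
WWWRRRRR
After op 6 fill(0,7,G) [49 cells changed]:
GGGGGGGG
GGGGGGGG
GGGGGGGG
GGGGGKGG
WWWGGGGG
WWWGGGWG
WWWGGKGG
WWWGGGGG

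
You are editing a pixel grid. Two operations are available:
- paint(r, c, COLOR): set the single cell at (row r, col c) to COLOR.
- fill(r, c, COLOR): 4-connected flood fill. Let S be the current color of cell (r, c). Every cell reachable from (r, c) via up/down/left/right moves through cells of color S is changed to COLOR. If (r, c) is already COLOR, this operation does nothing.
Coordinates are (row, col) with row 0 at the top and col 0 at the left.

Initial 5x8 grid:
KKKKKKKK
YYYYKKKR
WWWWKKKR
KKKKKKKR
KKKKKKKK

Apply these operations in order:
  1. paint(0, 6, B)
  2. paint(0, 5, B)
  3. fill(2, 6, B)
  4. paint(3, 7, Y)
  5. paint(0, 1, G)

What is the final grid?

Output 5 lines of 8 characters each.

After op 1 paint(0,6,B):
KKKKKKBK
YYYYKKKR
WWWWKKKR
KKKKKKKR
KKKKKKKK
After op 2 paint(0,5,B):
KKKKKBBK
YYYYKKKR
WWWWKKKR
KKKKKKKR
KKKKKKKK
After op 3 fill(2,6,B) [26 cells changed]:
BBBBBBBK
YYYYBBBR
WWWWBBBR
BBBBBBBR
BBBBBBBB
After op 4 paint(3,7,Y):
BBBBBBBK
YYYYBBBR
WWWWBBBR
BBBBBBBY
BBBBBBBB
After op 5 paint(0,1,G):
BGBBBBBK
YYYYBBBR
WWWWBBBR
BBBBBBBY
BBBBBBBB

Answer: BGBBBBBK
YYYYBBBR
WWWWBBBR
BBBBBBBY
BBBBBBBB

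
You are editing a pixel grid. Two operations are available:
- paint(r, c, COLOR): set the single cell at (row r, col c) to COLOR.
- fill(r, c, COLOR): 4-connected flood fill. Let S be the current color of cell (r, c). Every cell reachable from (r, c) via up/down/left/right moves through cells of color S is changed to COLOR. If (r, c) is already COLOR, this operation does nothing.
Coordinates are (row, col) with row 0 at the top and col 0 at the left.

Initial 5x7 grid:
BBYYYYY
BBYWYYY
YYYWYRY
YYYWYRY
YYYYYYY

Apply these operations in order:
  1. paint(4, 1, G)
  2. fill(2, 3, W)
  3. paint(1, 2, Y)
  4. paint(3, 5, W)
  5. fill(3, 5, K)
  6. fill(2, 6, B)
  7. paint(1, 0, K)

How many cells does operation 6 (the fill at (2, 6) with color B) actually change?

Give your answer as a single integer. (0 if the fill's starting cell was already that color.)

Answer: 25

Derivation:
After op 1 paint(4,1,G):
BBYYYYY
BBYWYYY
YYYWYRY
YYYWYRY
YGYYYYY
After op 2 fill(2,3,W) [0 cells changed]:
BBYYYYY
BBYWYYY
YYYWYRY
YYYWYRY
YGYYYYY
After op 3 paint(1,2,Y):
BBYYYYY
BBYWYYY
YYYWYRY
YYYWYRY
YGYYYYY
After op 4 paint(3,5,W):
BBYYYYY
BBYWYYY
YYYWYRY
YYYWYWY
YGYYYYY
After op 5 fill(3,5,K) [1 cells changed]:
BBYYYYY
BBYWYYY
YYYWYRY
YYYWYKY
YGYYYYY
After op 6 fill(2,6,B) [25 cells changed]:
BBBBBBB
BBBWBBB
BBBWBRB
BBBWBKB
BGBBBBB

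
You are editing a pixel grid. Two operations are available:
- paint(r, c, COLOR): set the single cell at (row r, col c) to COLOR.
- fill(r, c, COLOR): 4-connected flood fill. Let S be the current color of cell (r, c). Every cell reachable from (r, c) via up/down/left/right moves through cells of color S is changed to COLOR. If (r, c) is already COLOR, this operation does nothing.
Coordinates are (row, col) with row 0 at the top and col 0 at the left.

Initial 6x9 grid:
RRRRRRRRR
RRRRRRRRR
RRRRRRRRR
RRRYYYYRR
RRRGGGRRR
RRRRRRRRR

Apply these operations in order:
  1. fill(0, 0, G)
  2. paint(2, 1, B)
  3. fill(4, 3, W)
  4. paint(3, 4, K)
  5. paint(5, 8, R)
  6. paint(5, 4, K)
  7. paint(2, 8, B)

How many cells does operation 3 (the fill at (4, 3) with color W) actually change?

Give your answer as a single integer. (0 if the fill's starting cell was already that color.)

After op 1 fill(0,0,G) [47 cells changed]:
GGGGGGGGG
GGGGGGGGG
GGGGGGGGG
GGGYYYYGG
GGGGGGGGG
GGGGGGGGG
After op 2 paint(2,1,B):
GGGGGGGGG
GGGGGGGGG
GBGGGGGGG
GGGYYYYGG
GGGGGGGGG
GGGGGGGGG
After op 3 fill(4,3,W) [49 cells changed]:
WWWWWWWWW
WWWWWWWWW
WBWWWWWWW
WWWYYYYWW
WWWWWWWWW
WWWWWWWWW

Answer: 49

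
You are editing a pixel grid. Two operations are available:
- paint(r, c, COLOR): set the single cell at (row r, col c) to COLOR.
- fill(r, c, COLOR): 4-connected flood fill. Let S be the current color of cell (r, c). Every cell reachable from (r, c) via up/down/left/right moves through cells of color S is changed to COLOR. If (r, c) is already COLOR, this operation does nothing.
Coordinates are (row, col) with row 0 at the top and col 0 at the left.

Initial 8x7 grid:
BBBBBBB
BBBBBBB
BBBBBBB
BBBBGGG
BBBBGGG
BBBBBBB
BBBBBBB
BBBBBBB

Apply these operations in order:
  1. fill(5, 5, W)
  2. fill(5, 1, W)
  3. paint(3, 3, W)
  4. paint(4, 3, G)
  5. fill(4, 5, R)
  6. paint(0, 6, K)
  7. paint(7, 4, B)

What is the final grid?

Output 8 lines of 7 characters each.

Answer: WWWWWWK
WWWWWWW
WWWWWWW
WWWWRRR
WWWRRRR
WWWWWWW
WWWWWWW
WWWWBWW

Derivation:
After op 1 fill(5,5,W) [50 cells changed]:
WWWWWWW
WWWWWWW
WWWWWWW
WWWWGGG
WWWWGGG
WWWWWWW
WWWWWWW
WWWWWWW
After op 2 fill(5,1,W) [0 cells changed]:
WWWWWWW
WWWWWWW
WWWWWWW
WWWWGGG
WWWWGGG
WWWWWWW
WWWWWWW
WWWWWWW
After op 3 paint(3,3,W):
WWWWWWW
WWWWWWW
WWWWWWW
WWWWGGG
WWWWGGG
WWWWWWW
WWWWWWW
WWWWWWW
After op 4 paint(4,3,G):
WWWWWWW
WWWWWWW
WWWWWWW
WWWWGGG
WWWGGGG
WWWWWWW
WWWWWWW
WWWWWWW
After op 5 fill(4,5,R) [7 cells changed]:
WWWWWWW
WWWWWWW
WWWWWWW
WWWWRRR
WWWRRRR
WWWWWWW
WWWWWWW
WWWWWWW
After op 6 paint(0,6,K):
WWWWWWK
WWWWWWW
WWWWWWW
WWWWRRR
WWWRRRR
WWWWWWW
WWWWWWW
WWWWWWW
After op 7 paint(7,4,B):
WWWWWWK
WWWWWWW
WWWWWWW
WWWWRRR
WWWRRRR
WWWWWWW
WWWWWWW
WWWWBWW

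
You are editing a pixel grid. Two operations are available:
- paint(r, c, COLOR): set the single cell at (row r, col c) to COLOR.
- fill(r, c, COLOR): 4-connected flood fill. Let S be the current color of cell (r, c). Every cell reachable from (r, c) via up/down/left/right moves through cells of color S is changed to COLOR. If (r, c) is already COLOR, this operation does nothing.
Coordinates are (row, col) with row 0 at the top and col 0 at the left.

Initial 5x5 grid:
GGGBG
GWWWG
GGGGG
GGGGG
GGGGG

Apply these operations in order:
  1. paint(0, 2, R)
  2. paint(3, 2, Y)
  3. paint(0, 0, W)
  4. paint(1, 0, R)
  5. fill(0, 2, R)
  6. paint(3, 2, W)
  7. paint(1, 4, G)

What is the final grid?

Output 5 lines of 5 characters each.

Answer: WGRBG
RWWWG
GGGGG
GGWGG
GGGGG

Derivation:
After op 1 paint(0,2,R):
GGRBG
GWWWG
GGGGG
GGGGG
GGGGG
After op 2 paint(3,2,Y):
GGRBG
GWWWG
GGGGG
GGYGG
GGGGG
After op 3 paint(0,0,W):
WGRBG
GWWWG
GGGGG
GGYGG
GGGGG
After op 4 paint(1,0,R):
WGRBG
RWWWG
GGGGG
GGYGG
GGGGG
After op 5 fill(0,2,R) [0 cells changed]:
WGRBG
RWWWG
GGGGG
GGYGG
GGGGG
After op 6 paint(3,2,W):
WGRBG
RWWWG
GGGGG
GGWGG
GGGGG
After op 7 paint(1,4,G):
WGRBG
RWWWG
GGGGG
GGWGG
GGGGG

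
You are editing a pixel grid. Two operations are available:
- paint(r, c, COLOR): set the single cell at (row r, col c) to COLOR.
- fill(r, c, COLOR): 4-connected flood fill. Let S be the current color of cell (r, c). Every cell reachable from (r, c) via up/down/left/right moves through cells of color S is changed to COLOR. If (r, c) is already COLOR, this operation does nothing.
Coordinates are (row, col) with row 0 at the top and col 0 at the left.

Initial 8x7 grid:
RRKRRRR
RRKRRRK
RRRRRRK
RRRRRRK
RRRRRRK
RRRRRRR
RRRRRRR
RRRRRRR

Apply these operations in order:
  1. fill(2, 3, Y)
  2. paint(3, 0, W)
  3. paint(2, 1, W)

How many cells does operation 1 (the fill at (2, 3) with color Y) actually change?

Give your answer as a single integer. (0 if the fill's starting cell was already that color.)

After op 1 fill(2,3,Y) [50 cells changed]:
YYKYYYY
YYKYYYK
YYYYYYK
YYYYYYK
YYYYYYK
YYYYYYY
YYYYYYY
YYYYYYY

Answer: 50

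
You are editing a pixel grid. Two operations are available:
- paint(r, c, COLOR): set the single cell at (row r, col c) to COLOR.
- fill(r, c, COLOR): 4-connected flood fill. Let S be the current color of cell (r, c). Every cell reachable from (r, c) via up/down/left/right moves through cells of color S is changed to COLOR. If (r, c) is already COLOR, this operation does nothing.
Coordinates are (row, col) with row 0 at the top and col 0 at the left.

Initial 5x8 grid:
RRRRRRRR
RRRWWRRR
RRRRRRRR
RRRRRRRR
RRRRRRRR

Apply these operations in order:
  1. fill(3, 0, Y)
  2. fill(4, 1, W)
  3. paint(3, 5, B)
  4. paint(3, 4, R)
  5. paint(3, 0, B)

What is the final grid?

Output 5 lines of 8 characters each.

After op 1 fill(3,0,Y) [38 cells changed]:
YYYYYYYY
YYYWWYYY
YYYYYYYY
YYYYYYYY
YYYYYYYY
After op 2 fill(4,1,W) [38 cells changed]:
WWWWWWWW
WWWWWWWW
WWWWWWWW
WWWWWWWW
WWWWWWWW
After op 3 paint(3,5,B):
WWWWWWWW
WWWWWWWW
WWWWWWWW
WWWWWBWW
WWWWWWWW
After op 4 paint(3,4,R):
WWWWWWWW
WWWWWWWW
WWWWWWWW
WWWWRBWW
WWWWWWWW
After op 5 paint(3,0,B):
WWWWWWWW
WWWWWWWW
WWWWWWWW
BWWWRBWW
WWWWWWWW

Answer: WWWWWWWW
WWWWWWWW
WWWWWWWW
BWWWRBWW
WWWWWWWW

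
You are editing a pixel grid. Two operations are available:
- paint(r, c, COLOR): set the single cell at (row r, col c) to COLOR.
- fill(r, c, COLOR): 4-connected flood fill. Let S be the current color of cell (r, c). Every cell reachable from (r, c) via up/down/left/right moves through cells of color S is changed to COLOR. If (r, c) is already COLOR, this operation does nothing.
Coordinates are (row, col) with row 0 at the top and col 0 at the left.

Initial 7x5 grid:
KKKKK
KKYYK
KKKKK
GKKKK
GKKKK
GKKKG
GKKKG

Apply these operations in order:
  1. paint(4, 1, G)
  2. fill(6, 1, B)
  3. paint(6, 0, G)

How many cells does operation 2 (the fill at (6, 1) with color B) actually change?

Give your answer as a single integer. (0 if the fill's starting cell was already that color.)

Answer: 26

Derivation:
After op 1 paint(4,1,G):
KKKKK
KKYYK
KKKKK
GKKKK
GGKKK
GKKKG
GKKKG
After op 2 fill(6,1,B) [26 cells changed]:
BBBBB
BBYYB
BBBBB
GBBBB
GGBBB
GBBBG
GBBBG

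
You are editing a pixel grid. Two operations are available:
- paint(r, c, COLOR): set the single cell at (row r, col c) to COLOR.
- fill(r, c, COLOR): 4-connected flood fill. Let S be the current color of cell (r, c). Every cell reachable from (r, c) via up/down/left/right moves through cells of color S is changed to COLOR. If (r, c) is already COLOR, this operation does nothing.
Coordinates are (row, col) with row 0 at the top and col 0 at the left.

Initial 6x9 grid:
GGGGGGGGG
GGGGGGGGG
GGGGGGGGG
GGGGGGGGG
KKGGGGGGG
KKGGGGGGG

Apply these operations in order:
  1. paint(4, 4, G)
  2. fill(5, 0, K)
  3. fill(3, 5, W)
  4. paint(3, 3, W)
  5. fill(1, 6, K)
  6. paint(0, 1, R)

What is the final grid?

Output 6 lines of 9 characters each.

Answer: KRKKKKKKK
KKKKKKKKK
KKKKKKKKK
KKKKKKKKK
KKKKKKKKK
KKKKKKKKK

Derivation:
After op 1 paint(4,4,G):
GGGGGGGGG
GGGGGGGGG
GGGGGGGGG
GGGGGGGGG
KKGGGGGGG
KKGGGGGGG
After op 2 fill(5,0,K) [0 cells changed]:
GGGGGGGGG
GGGGGGGGG
GGGGGGGGG
GGGGGGGGG
KKGGGGGGG
KKGGGGGGG
After op 3 fill(3,5,W) [50 cells changed]:
WWWWWWWWW
WWWWWWWWW
WWWWWWWWW
WWWWWWWWW
KKWWWWWWW
KKWWWWWWW
After op 4 paint(3,3,W):
WWWWWWWWW
WWWWWWWWW
WWWWWWWWW
WWWWWWWWW
KKWWWWWWW
KKWWWWWWW
After op 5 fill(1,6,K) [50 cells changed]:
KKKKKKKKK
KKKKKKKKK
KKKKKKKKK
KKKKKKKKK
KKKKKKKKK
KKKKKKKKK
After op 6 paint(0,1,R):
KRKKKKKKK
KKKKKKKKK
KKKKKKKKK
KKKKKKKKK
KKKKKKKKK
KKKKKKKKK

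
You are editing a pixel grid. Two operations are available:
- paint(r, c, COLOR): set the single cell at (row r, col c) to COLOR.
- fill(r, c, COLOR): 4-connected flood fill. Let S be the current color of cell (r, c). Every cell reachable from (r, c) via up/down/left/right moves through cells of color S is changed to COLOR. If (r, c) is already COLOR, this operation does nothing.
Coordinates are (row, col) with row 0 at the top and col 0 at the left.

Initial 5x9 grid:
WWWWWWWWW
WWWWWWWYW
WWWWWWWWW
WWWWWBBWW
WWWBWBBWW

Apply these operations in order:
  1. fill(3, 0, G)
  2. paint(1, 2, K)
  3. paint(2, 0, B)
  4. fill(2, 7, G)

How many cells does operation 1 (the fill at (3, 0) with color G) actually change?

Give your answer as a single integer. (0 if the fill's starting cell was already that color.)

After op 1 fill(3,0,G) [39 cells changed]:
GGGGGGGGG
GGGGGGGYG
GGGGGGGGG
GGGGGBBGG
GGGBGBBGG

Answer: 39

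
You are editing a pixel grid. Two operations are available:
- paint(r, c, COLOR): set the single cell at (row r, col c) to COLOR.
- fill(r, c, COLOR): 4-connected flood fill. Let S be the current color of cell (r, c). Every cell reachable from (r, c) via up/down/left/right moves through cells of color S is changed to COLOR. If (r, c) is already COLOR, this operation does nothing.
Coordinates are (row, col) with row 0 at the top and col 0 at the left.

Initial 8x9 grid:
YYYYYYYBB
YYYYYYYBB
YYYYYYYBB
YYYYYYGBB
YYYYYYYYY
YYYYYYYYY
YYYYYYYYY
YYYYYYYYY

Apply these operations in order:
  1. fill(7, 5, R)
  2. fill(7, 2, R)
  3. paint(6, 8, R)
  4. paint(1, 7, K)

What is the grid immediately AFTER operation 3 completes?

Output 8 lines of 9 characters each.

Answer: RRRRRRRBB
RRRRRRRBB
RRRRRRRBB
RRRRRRGBB
RRRRRRRRR
RRRRRRRRR
RRRRRRRRR
RRRRRRRRR

Derivation:
After op 1 fill(7,5,R) [63 cells changed]:
RRRRRRRBB
RRRRRRRBB
RRRRRRRBB
RRRRRRGBB
RRRRRRRRR
RRRRRRRRR
RRRRRRRRR
RRRRRRRRR
After op 2 fill(7,2,R) [0 cells changed]:
RRRRRRRBB
RRRRRRRBB
RRRRRRRBB
RRRRRRGBB
RRRRRRRRR
RRRRRRRRR
RRRRRRRRR
RRRRRRRRR
After op 3 paint(6,8,R):
RRRRRRRBB
RRRRRRRBB
RRRRRRRBB
RRRRRRGBB
RRRRRRRRR
RRRRRRRRR
RRRRRRRRR
RRRRRRRRR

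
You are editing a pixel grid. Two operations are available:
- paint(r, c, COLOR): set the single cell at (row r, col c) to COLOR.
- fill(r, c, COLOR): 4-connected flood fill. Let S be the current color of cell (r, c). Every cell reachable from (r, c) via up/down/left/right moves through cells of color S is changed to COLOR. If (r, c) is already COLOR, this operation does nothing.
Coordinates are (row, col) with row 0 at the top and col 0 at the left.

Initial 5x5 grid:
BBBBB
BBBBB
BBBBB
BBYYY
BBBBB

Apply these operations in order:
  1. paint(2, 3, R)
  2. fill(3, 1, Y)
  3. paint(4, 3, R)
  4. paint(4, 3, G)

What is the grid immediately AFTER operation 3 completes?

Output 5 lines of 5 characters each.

After op 1 paint(2,3,R):
BBBBB
BBBBB
BBBRB
BBYYY
BBBBB
After op 2 fill(3,1,Y) [21 cells changed]:
YYYYY
YYYYY
YYYRY
YYYYY
YYYYY
After op 3 paint(4,3,R):
YYYYY
YYYYY
YYYRY
YYYYY
YYYRY

Answer: YYYYY
YYYYY
YYYRY
YYYYY
YYYRY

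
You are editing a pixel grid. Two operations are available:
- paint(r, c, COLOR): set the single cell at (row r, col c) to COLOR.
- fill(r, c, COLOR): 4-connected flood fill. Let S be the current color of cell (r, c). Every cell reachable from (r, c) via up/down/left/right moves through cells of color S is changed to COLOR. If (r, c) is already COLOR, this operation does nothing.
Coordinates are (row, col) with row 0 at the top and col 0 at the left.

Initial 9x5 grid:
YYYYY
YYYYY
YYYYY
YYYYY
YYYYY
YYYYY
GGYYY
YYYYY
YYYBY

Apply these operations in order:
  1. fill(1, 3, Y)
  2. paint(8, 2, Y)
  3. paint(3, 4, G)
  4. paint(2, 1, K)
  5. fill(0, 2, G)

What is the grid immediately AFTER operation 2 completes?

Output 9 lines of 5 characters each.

After op 1 fill(1,3,Y) [0 cells changed]:
YYYYY
YYYYY
YYYYY
YYYYY
YYYYY
YYYYY
GGYYY
YYYYY
YYYBY
After op 2 paint(8,2,Y):
YYYYY
YYYYY
YYYYY
YYYYY
YYYYY
YYYYY
GGYYY
YYYYY
YYYBY

Answer: YYYYY
YYYYY
YYYYY
YYYYY
YYYYY
YYYYY
GGYYY
YYYYY
YYYBY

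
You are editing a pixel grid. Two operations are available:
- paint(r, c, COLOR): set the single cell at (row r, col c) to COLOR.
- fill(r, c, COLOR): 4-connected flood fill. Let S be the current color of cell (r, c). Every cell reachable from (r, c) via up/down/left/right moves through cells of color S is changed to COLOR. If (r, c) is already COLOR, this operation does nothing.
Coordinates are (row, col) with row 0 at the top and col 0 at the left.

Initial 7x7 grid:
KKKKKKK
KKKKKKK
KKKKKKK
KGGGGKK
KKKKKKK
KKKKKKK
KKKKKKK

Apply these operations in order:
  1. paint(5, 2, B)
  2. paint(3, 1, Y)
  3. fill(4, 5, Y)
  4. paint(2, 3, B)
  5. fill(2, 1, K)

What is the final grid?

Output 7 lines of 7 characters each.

After op 1 paint(5,2,B):
KKKKKKK
KKKKKKK
KKKKKKK
KGGGGKK
KKKKKKK
KKBKKKK
KKKKKKK
After op 2 paint(3,1,Y):
KKKKKKK
KKKKKKK
KKKKKKK
KYGGGKK
KKKKKKK
KKBKKKK
KKKKKKK
After op 3 fill(4,5,Y) [44 cells changed]:
YYYYYYY
YYYYYYY
YYYYYYY
YYGGGYY
YYYYYYY
YYBYYYY
YYYYYYY
After op 4 paint(2,3,B):
YYYYYYY
YYYYYYY
YYYBYYY
YYGGGYY
YYYYYYY
YYBYYYY
YYYYYYY
After op 5 fill(2,1,K) [44 cells changed]:
KKKKKKK
KKKKKKK
KKKBKKK
KKGGGKK
KKKKKKK
KKBKKKK
KKKKKKK

Answer: KKKKKKK
KKKKKKK
KKKBKKK
KKGGGKK
KKKKKKK
KKBKKKK
KKKKKKK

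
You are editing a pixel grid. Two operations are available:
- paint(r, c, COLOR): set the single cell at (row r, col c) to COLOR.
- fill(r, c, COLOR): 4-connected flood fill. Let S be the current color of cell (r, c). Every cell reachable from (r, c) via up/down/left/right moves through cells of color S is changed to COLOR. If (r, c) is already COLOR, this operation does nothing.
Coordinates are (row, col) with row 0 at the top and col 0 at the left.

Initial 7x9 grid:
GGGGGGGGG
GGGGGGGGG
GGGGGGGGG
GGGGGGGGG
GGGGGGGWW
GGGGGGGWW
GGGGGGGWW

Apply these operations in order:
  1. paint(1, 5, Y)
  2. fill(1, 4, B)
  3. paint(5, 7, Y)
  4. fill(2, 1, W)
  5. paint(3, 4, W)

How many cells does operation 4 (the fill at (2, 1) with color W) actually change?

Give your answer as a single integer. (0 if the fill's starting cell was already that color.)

After op 1 paint(1,5,Y):
GGGGGGGGG
GGGGGYGGG
GGGGGGGGG
GGGGGGGGG
GGGGGGGWW
GGGGGGGWW
GGGGGGGWW
After op 2 fill(1,4,B) [56 cells changed]:
BBBBBBBBB
BBBBBYBBB
BBBBBBBBB
BBBBBBBBB
BBBBBBBWW
BBBBBBBWW
BBBBBBBWW
After op 3 paint(5,7,Y):
BBBBBBBBB
BBBBBYBBB
BBBBBBBBB
BBBBBBBBB
BBBBBBBWW
BBBBBBBYW
BBBBBBBWW
After op 4 fill(2,1,W) [56 cells changed]:
WWWWWWWWW
WWWWWYWWW
WWWWWWWWW
WWWWWWWWW
WWWWWWWWW
WWWWWWWYW
WWWWWWWWW

Answer: 56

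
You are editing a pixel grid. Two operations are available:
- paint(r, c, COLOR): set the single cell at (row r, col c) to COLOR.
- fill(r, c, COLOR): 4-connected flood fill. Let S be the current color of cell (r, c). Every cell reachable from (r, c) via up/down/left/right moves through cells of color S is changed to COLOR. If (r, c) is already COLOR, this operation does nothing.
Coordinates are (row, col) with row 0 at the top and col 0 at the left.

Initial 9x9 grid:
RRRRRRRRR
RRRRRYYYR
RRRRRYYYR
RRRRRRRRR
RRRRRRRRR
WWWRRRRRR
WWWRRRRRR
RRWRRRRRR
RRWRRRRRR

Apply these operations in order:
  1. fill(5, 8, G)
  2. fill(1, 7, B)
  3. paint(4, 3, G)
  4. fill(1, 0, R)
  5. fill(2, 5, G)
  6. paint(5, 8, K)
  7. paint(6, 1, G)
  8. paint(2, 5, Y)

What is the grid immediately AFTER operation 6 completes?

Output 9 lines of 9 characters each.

Answer: RRRRRRRRR
RRRRRGGGR
RRRRRGGGR
RRRRRRRRR
RRRRRRRRR
WWWRRRRRK
WWWRRRRRR
RRWRRRRRR
RRWRRRRRR

Derivation:
After op 1 fill(5,8,G) [63 cells changed]:
GGGGGGGGG
GGGGGYYYG
GGGGGYYYG
GGGGGGGGG
GGGGGGGGG
WWWGGGGGG
WWWGGGGGG
RRWGGGGGG
RRWGGGGGG
After op 2 fill(1,7,B) [6 cells changed]:
GGGGGGGGG
GGGGGBBBG
GGGGGBBBG
GGGGGGGGG
GGGGGGGGG
WWWGGGGGG
WWWGGGGGG
RRWGGGGGG
RRWGGGGGG
After op 3 paint(4,3,G):
GGGGGGGGG
GGGGGBBBG
GGGGGBBBG
GGGGGGGGG
GGGGGGGGG
WWWGGGGGG
WWWGGGGGG
RRWGGGGGG
RRWGGGGGG
After op 4 fill(1,0,R) [63 cells changed]:
RRRRRRRRR
RRRRRBBBR
RRRRRBBBR
RRRRRRRRR
RRRRRRRRR
WWWRRRRRR
WWWRRRRRR
RRWRRRRRR
RRWRRRRRR
After op 5 fill(2,5,G) [6 cells changed]:
RRRRRRRRR
RRRRRGGGR
RRRRRGGGR
RRRRRRRRR
RRRRRRRRR
WWWRRRRRR
WWWRRRRRR
RRWRRRRRR
RRWRRRRRR
After op 6 paint(5,8,K):
RRRRRRRRR
RRRRRGGGR
RRRRRGGGR
RRRRRRRRR
RRRRRRRRR
WWWRRRRRK
WWWRRRRRR
RRWRRRRRR
RRWRRRRRR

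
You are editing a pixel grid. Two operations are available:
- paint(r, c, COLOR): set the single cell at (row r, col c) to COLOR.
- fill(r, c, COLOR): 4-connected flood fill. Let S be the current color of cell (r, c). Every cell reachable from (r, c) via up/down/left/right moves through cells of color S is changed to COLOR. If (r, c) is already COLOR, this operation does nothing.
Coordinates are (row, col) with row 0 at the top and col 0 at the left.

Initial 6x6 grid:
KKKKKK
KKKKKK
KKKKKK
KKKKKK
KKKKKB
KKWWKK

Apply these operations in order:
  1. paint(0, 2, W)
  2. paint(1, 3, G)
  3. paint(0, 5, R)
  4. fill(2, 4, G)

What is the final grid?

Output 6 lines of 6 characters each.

Answer: GGWGGR
GGGGGG
GGGGGG
GGGGGG
GGGGGB
GGWWGG

Derivation:
After op 1 paint(0,2,W):
KKWKKK
KKKKKK
KKKKKK
KKKKKK
KKKKKB
KKWWKK
After op 2 paint(1,3,G):
KKWKKK
KKKGKK
KKKKKK
KKKKKK
KKKKKB
KKWWKK
After op 3 paint(0,5,R):
KKWKKR
KKKGKK
KKKKKK
KKKKKK
KKKKKB
KKWWKK
After op 4 fill(2,4,G) [30 cells changed]:
GGWGGR
GGGGGG
GGGGGG
GGGGGG
GGGGGB
GGWWGG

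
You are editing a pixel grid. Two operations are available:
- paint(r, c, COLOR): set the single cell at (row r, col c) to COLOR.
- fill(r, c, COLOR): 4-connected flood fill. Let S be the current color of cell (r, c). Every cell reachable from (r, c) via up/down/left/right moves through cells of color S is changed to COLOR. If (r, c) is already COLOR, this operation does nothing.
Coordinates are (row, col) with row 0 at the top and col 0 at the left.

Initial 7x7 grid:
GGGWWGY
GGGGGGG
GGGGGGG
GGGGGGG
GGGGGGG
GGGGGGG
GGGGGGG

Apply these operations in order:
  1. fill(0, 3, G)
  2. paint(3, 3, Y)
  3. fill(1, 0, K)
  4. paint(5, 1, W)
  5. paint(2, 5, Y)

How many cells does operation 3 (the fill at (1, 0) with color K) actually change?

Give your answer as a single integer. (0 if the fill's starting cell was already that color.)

Answer: 47

Derivation:
After op 1 fill(0,3,G) [2 cells changed]:
GGGGGGY
GGGGGGG
GGGGGGG
GGGGGGG
GGGGGGG
GGGGGGG
GGGGGGG
After op 2 paint(3,3,Y):
GGGGGGY
GGGGGGG
GGGGGGG
GGGYGGG
GGGGGGG
GGGGGGG
GGGGGGG
After op 3 fill(1,0,K) [47 cells changed]:
KKKKKKY
KKKKKKK
KKKKKKK
KKKYKKK
KKKKKKK
KKKKKKK
KKKKKKK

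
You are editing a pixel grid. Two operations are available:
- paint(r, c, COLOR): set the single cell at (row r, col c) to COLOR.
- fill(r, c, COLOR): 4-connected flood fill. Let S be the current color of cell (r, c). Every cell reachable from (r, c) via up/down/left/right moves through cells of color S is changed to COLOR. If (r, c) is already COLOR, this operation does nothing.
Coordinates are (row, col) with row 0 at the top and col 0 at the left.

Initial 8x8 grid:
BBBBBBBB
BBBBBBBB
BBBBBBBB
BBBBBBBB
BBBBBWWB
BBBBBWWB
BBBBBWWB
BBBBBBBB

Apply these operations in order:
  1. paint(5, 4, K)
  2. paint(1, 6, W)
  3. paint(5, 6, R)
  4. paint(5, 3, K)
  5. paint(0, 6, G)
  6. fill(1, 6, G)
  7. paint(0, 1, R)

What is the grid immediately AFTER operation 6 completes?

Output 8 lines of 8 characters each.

After op 1 paint(5,4,K):
BBBBBBBB
BBBBBBBB
BBBBBBBB
BBBBBBBB
BBBBBWWB
BBBBKWWB
BBBBBWWB
BBBBBBBB
After op 2 paint(1,6,W):
BBBBBBBB
BBBBBBWB
BBBBBBBB
BBBBBBBB
BBBBBWWB
BBBBKWWB
BBBBBWWB
BBBBBBBB
After op 3 paint(5,6,R):
BBBBBBBB
BBBBBBWB
BBBBBBBB
BBBBBBBB
BBBBBWWB
BBBBKWRB
BBBBBWWB
BBBBBBBB
After op 4 paint(5,3,K):
BBBBBBBB
BBBBBBWB
BBBBBBBB
BBBBBBBB
BBBBBWWB
BBBKKWRB
BBBBBWWB
BBBBBBBB
After op 5 paint(0,6,G):
BBBBBBGB
BBBBBBWB
BBBBBBBB
BBBBBBBB
BBBBBWWB
BBBKKWRB
BBBBBWWB
BBBBBBBB
After op 6 fill(1,6,G) [1 cells changed]:
BBBBBBGB
BBBBBBGB
BBBBBBBB
BBBBBBBB
BBBBBWWB
BBBKKWRB
BBBBBWWB
BBBBBBBB

Answer: BBBBBBGB
BBBBBBGB
BBBBBBBB
BBBBBBBB
BBBBBWWB
BBBKKWRB
BBBBBWWB
BBBBBBBB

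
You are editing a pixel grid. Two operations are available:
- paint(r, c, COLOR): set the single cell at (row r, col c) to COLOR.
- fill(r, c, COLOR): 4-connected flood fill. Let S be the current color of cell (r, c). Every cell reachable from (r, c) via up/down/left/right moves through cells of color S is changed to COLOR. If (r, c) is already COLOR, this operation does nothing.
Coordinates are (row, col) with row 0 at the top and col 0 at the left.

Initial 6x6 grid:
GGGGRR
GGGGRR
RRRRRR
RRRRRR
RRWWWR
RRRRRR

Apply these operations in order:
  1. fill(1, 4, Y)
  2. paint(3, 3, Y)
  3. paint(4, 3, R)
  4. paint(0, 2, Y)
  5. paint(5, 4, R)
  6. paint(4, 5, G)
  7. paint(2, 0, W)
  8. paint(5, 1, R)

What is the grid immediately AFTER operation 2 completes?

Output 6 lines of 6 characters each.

After op 1 fill(1,4,Y) [25 cells changed]:
GGGGYY
GGGGYY
YYYYYY
YYYYYY
YYWWWY
YYYYYY
After op 2 paint(3,3,Y):
GGGGYY
GGGGYY
YYYYYY
YYYYYY
YYWWWY
YYYYYY

Answer: GGGGYY
GGGGYY
YYYYYY
YYYYYY
YYWWWY
YYYYYY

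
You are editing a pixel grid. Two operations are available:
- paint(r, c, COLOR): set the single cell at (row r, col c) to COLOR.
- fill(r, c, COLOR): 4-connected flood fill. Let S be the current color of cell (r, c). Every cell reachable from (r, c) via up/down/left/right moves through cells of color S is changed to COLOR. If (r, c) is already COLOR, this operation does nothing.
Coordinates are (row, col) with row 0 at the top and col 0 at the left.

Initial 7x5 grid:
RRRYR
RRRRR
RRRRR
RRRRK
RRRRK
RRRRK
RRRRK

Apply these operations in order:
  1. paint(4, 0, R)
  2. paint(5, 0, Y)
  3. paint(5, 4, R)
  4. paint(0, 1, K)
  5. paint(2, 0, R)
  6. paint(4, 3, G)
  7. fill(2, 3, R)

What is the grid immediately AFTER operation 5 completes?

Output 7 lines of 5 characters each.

Answer: RKRYR
RRRRR
RRRRR
RRRRK
RRRRK
YRRRR
RRRRK

Derivation:
After op 1 paint(4,0,R):
RRRYR
RRRRR
RRRRR
RRRRK
RRRRK
RRRRK
RRRRK
After op 2 paint(5,0,Y):
RRRYR
RRRRR
RRRRR
RRRRK
RRRRK
YRRRK
RRRRK
After op 3 paint(5,4,R):
RRRYR
RRRRR
RRRRR
RRRRK
RRRRK
YRRRR
RRRRK
After op 4 paint(0,1,K):
RKRYR
RRRRR
RRRRR
RRRRK
RRRRK
YRRRR
RRRRK
After op 5 paint(2,0,R):
RKRYR
RRRRR
RRRRR
RRRRK
RRRRK
YRRRR
RRRRK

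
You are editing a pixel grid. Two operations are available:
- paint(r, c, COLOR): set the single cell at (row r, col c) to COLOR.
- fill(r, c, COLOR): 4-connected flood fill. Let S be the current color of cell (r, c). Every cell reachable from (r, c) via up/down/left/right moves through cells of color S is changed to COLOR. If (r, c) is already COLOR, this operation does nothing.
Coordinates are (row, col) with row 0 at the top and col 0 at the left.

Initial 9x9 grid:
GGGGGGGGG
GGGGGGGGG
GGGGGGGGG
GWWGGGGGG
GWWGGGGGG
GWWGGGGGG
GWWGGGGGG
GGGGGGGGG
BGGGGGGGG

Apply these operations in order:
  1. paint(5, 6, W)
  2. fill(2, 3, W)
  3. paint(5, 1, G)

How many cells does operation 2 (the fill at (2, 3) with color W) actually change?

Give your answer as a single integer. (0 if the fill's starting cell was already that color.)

Answer: 71

Derivation:
After op 1 paint(5,6,W):
GGGGGGGGG
GGGGGGGGG
GGGGGGGGG
GWWGGGGGG
GWWGGGGGG
GWWGGGWGG
GWWGGGGGG
GGGGGGGGG
BGGGGGGGG
After op 2 fill(2,3,W) [71 cells changed]:
WWWWWWWWW
WWWWWWWWW
WWWWWWWWW
WWWWWWWWW
WWWWWWWWW
WWWWWWWWW
WWWWWWWWW
WWWWWWWWW
BWWWWWWWW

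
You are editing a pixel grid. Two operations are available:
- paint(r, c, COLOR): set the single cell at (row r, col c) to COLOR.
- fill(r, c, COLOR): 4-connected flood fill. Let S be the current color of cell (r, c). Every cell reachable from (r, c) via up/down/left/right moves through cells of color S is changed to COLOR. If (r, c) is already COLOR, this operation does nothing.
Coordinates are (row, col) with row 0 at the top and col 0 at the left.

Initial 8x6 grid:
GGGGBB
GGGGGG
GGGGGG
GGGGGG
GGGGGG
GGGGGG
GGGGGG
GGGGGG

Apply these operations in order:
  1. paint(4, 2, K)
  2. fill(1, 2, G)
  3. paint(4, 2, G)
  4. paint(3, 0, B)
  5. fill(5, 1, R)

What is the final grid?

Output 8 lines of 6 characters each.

Answer: RRRRBB
RRRRRR
RRRRRR
BRRRRR
RRRRRR
RRRRRR
RRRRRR
RRRRRR

Derivation:
After op 1 paint(4,2,K):
GGGGBB
GGGGGG
GGGGGG
GGGGGG
GGKGGG
GGGGGG
GGGGGG
GGGGGG
After op 2 fill(1,2,G) [0 cells changed]:
GGGGBB
GGGGGG
GGGGGG
GGGGGG
GGKGGG
GGGGGG
GGGGGG
GGGGGG
After op 3 paint(4,2,G):
GGGGBB
GGGGGG
GGGGGG
GGGGGG
GGGGGG
GGGGGG
GGGGGG
GGGGGG
After op 4 paint(3,0,B):
GGGGBB
GGGGGG
GGGGGG
BGGGGG
GGGGGG
GGGGGG
GGGGGG
GGGGGG
After op 5 fill(5,1,R) [45 cells changed]:
RRRRBB
RRRRRR
RRRRRR
BRRRRR
RRRRRR
RRRRRR
RRRRRR
RRRRRR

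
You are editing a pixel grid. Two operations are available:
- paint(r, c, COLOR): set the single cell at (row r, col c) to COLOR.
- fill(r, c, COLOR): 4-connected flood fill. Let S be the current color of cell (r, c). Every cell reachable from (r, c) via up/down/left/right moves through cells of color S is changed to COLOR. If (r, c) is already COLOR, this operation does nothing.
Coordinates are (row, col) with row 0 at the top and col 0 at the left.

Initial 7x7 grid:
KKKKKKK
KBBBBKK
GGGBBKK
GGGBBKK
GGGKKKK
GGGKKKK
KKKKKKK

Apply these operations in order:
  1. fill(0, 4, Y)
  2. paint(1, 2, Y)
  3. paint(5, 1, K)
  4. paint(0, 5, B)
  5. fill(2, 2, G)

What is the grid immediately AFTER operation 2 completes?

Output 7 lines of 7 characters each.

After op 1 fill(0,4,Y) [29 cells changed]:
YYYYYYY
YBBBBYY
GGGBBYY
GGGBBYY
GGGYYYY
GGGYYYY
YYYYYYY
After op 2 paint(1,2,Y):
YYYYYYY
YBYBBYY
GGGBBYY
GGGBBYY
GGGYYYY
GGGYYYY
YYYYYYY

Answer: YYYYYYY
YBYBBYY
GGGBBYY
GGGBBYY
GGGYYYY
GGGYYYY
YYYYYYY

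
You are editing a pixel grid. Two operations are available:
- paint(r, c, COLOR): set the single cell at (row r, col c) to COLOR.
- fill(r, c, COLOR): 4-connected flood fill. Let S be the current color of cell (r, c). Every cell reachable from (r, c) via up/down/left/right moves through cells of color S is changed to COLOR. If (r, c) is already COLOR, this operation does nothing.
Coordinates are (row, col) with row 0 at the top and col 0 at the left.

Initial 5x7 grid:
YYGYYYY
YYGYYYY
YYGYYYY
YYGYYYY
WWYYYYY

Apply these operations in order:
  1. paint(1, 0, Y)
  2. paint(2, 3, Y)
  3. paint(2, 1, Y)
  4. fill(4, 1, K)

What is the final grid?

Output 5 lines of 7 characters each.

Answer: YYGYYYY
YYGYYYY
YYGYYYY
YYGYYYY
KKYYYYY

Derivation:
After op 1 paint(1,0,Y):
YYGYYYY
YYGYYYY
YYGYYYY
YYGYYYY
WWYYYYY
After op 2 paint(2,3,Y):
YYGYYYY
YYGYYYY
YYGYYYY
YYGYYYY
WWYYYYY
After op 3 paint(2,1,Y):
YYGYYYY
YYGYYYY
YYGYYYY
YYGYYYY
WWYYYYY
After op 4 fill(4,1,K) [2 cells changed]:
YYGYYYY
YYGYYYY
YYGYYYY
YYGYYYY
KKYYYYY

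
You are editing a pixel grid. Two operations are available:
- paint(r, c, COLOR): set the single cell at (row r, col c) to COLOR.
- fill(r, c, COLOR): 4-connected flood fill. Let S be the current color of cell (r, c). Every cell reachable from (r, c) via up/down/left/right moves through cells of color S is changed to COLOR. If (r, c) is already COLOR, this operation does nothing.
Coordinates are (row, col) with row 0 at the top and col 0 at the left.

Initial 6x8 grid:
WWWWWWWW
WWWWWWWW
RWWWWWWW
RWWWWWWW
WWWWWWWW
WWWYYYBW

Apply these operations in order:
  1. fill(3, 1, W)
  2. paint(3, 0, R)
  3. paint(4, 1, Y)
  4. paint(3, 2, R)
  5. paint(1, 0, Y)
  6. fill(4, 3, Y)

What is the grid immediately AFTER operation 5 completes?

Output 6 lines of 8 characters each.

Answer: WWWWWWWW
YWWWWWWW
RWWWWWWW
RWRWWWWW
WYWWWWWW
WWWYYYBW

Derivation:
After op 1 fill(3,1,W) [0 cells changed]:
WWWWWWWW
WWWWWWWW
RWWWWWWW
RWWWWWWW
WWWWWWWW
WWWYYYBW
After op 2 paint(3,0,R):
WWWWWWWW
WWWWWWWW
RWWWWWWW
RWWWWWWW
WWWWWWWW
WWWYYYBW
After op 3 paint(4,1,Y):
WWWWWWWW
WWWWWWWW
RWWWWWWW
RWWWWWWW
WYWWWWWW
WWWYYYBW
After op 4 paint(3,2,R):
WWWWWWWW
WWWWWWWW
RWWWWWWW
RWRWWWWW
WYWWWWWW
WWWYYYBW
After op 5 paint(1,0,Y):
WWWWWWWW
YWWWWWWW
RWWWWWWW
RWRWWWWW
WYWWWWWW
WWWYYYBW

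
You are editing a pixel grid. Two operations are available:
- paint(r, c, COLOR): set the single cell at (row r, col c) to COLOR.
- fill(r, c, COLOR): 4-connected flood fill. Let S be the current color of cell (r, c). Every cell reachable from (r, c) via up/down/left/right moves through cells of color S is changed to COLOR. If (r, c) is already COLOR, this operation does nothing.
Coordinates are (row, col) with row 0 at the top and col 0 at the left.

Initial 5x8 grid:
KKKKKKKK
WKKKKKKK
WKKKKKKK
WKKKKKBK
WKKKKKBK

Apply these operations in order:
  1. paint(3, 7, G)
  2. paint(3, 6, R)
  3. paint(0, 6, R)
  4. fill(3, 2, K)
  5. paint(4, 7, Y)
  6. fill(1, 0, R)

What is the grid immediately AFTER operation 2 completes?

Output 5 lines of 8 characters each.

After op 1 paint(3,7,G):
KKKKKKKK
WKKKKKKK
WKKKKKKK
WKKKKKBG
WKKKKKBK
After op 2 paint(3,6,R):
KKKKKKKK
WKKKKKKK
WKKKKKKK
WKKKKKRG
WKKKKKBK

Answer: KKKKKKKK
WKKKKKKK
WKKKKKKK
WKKKKKRG
WKKKKKBK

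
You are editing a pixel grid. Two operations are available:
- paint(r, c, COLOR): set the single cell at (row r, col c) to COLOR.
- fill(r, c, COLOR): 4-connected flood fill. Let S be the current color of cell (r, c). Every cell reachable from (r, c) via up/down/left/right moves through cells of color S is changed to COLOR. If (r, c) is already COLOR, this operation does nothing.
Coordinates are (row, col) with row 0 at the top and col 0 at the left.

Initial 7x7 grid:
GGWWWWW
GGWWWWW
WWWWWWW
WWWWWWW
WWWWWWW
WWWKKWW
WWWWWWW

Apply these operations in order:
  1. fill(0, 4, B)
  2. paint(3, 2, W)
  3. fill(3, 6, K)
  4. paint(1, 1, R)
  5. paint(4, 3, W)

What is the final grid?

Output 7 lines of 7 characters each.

After op 1 fill(0,4,B) [43 cells changed]:
GGBBBBB
GGBBBBB
BBBBBBB
BBBBBBB
BBBBBBB
BBBKKBB
BBBBBBB
After op 2 paint(3,2,W):
GGBBBBB
GGBBBBB
BBBBBBB
BBWBBBB
BBBBBBB
BBBKKBB
BBBBBBB
After op 3 fill(3,6,K) [42 cells changed]:
GGKKKKK
GGKKKKK
KKKKKKK
KKWKKKK
KKKKKKK
KKKKKKK
KKKKKKK
After op 4 paint(1,1,R):
GGKKKKK
GRKKKKK
KKKKKKK
KKWKKKK
KKKKKKK
KKKKKKK
KKKKKKK
After op 5 paint(4,3,W):
GGKKKKK
GRKKKKK
KKKKKKK
KKWKKKK
KKKWKKK
KKKKKKK
KKKKKKK

Answer: GGKKKKK
GRKKKKK
KKKKKKK
KKWKKKK
KKKWKKK
KKKKKKK
KKKKKKK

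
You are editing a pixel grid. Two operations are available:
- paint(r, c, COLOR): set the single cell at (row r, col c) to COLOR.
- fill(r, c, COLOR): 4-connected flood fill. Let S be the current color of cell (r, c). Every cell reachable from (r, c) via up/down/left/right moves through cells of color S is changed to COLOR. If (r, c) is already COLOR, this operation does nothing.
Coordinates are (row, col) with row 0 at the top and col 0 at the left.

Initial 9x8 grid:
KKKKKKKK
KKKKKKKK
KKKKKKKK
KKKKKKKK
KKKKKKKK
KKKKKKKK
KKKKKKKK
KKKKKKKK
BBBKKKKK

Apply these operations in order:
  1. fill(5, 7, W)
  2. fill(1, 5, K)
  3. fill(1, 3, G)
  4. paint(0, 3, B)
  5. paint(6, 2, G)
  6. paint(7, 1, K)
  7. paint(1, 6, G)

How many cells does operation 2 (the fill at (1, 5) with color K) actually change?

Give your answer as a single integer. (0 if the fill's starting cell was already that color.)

Answer: 69

Derivation:
After op 1 fill(5,7,W) [69 cells changed]:
WWWWWWWW
WWWWWWWW
WWWWWWWW
WWWWWWWW
WWWWWWWW
WWWWWWWW
WWWWWWWW
WWWWWWWW
BBBWWWWW
After op 2 fill(1,5,K) [69 cells changed]:
KKKKKKKK
KKKKKKKK
KKKKKKKK
KKKKKKKK
KKKKKKKK
KKKKKKKK
KKKKKKKK
KKKKKKKK
BBBKKKKK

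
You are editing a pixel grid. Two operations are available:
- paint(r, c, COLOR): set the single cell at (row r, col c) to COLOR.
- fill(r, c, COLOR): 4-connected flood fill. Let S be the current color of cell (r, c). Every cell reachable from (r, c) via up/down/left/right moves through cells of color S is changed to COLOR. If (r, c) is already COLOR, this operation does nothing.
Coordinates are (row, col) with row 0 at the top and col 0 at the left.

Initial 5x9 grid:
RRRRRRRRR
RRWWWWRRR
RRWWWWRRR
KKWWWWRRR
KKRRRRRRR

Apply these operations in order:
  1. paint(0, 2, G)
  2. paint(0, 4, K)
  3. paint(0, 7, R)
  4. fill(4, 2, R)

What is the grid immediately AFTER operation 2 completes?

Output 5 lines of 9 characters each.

Answer: RRGRKRRRR
RRWWWWRRR
RRWWWWRRR
KKWWWWRRR
KKRRRRRRR

Derivation:
After op 1 paint(0,2,G):
RRGRRRRRR
RRWWWWRRR
RRWWWWRRR
KKWWWWRRR
KKRRRRRRR
After op 2 paint(0,4,K):
RRGRKRRRR
RRWWWWRRR
RRWWWWRRR
KKWWWWRRR
KKRRRRRRR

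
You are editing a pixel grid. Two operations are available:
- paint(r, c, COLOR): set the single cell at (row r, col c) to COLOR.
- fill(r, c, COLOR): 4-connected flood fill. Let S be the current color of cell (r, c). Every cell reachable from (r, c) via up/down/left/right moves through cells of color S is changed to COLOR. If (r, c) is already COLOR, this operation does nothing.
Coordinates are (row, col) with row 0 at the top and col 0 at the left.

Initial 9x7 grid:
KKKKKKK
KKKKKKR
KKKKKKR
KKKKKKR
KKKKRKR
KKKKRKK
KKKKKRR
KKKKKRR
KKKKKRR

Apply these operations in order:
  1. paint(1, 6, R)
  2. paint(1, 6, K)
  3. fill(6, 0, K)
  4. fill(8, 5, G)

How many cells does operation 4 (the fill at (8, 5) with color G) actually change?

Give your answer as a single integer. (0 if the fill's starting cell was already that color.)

After op 1 paint(1,6,R):
KKKKKKK
KKKKKKR
KKKKKKR
KKKKKKR
KKKKRKR
KKKKRKK
KKKKKRR
KKKKKRR
KKKKKRR
After op 2 paint(1,6,K):
KKKKKKK
KKKKKKK
KKKKKKR
KKKKKKR
KKKKRKR
KKKKRKK
KKKKKRR
KKKKKRR
KKKKKRR
After op 3 fill(6,0,K) [0 cells changed]:
KKKKKKK
KKKKKKK
KKKKKKR
KKKKKKR
KKKKRKR
KKKKRKK
KKKKKRR
KKKKKRR
KKKKKRR
After op 4 fill(8,5,G) [6 cells changed]:
KKKKKKK
KKKKKKK
KKKKKKR
KKKKKKR
KKKKRKR
KKKKRKK
KKKKKGG
KKKKKGG
KKKKKGG

Answer: 6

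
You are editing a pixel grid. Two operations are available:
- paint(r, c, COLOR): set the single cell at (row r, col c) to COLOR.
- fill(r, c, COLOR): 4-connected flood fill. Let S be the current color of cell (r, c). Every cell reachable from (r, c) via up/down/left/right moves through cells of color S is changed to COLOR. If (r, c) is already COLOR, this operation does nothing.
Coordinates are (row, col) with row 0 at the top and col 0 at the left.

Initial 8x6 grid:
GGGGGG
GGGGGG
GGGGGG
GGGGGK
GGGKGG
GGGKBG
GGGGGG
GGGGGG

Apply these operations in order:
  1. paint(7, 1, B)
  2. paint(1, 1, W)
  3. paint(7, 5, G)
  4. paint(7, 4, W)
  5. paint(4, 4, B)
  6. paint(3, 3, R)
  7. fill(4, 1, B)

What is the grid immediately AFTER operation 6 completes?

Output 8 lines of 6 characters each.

Answer: GGGGGG
GWGGGG
GGGGGG
GGGRGK
GGGKBG
GGGKBG
GGGGGG
GBGGWG

Derivation:
After op 1 paint(7,1,B):
GGGGGG
GGGGGG
GGGGGG
GGGGGK
GGGKGG
GGGKBG
GGGGGG
GBGGGG
After op 2 paint(1,1,W):
GGGGGG
GWGGGG
GGGGGG
GGGGGK
GGGKGG
GGGKBG
GGGGGG
GBGGGG
After op 3 paint(7,5,G):
GGGGGG
GWGGGG
GGGGGG
GGGGGK
GGGKGG
GGGKBG
GGGGGG
GBGGGG
After op 4 paint(7,4,W):
GGGGGG
GWGGGG
GGGGGG
GGGGGK
GGGKGG
GGGKBG
GGGGGG
GBGGWG
After op 5 paint(4,4,B):
GGGGGG
GWGGGG
GGGGGG
GGGGGK
GGGKBG
GGGKBG
GGGGGG
GBGGWG
After op 6 paint(3,3,R):
GGGGGG
GWGGGG
GGGGGG
GGGRGK
GGGKBG
GGGKBG
GGGGGG
GBGGWG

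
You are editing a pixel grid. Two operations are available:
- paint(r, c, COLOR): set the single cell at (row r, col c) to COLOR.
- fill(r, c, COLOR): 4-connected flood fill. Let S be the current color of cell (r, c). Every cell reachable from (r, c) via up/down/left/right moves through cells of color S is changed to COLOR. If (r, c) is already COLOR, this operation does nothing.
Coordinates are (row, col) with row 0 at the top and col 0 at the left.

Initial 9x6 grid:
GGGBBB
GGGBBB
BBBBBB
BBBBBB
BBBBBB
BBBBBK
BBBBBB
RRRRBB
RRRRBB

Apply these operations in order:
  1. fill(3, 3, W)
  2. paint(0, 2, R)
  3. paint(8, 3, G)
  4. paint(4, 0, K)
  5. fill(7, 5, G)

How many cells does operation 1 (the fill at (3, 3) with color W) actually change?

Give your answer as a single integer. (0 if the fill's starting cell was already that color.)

Answer: 39

Derivation:
After op 1 fill(3,3,W) [39 cells changed]:
GGGWWW
GGGWWW
WWWWWW
WWWWWW
WWWWWW
WWWWWK
WWWWWW
RRRRWW
RRRRWW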